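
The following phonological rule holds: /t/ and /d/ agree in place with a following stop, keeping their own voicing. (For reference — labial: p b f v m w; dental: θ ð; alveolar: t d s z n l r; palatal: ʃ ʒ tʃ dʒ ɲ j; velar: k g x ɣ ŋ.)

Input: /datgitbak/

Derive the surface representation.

[dakgipbak]

/t/ before /g/ (velar) → [k]
/t/ before /b/ (labial) → [p]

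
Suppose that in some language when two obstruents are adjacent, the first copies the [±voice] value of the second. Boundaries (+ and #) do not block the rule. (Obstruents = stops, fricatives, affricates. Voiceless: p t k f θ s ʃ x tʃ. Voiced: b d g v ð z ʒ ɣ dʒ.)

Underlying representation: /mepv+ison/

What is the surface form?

[mebv+ison]

/p/ before /v/ (voiced) → [b]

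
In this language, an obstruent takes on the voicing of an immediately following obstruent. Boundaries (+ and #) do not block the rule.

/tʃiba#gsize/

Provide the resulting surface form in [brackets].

/g/ before /s/ (voiceless) → [k]

[tʃiba#ksize]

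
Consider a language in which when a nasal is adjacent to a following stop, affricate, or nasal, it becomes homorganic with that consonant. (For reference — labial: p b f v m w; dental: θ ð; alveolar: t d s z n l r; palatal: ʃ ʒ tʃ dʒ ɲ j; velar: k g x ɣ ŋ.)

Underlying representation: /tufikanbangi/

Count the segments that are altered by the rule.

/n/ before /b/ (labial) → [m]
/n/ before /g/ (velar) → [ŋ]
2 segments change.

2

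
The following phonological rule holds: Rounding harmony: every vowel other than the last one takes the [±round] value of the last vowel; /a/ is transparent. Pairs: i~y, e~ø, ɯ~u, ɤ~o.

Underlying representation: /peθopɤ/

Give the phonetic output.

/o/ harmonizes with /ɤ/ ([-round]) → [ɤ]

[peθɤpɤ]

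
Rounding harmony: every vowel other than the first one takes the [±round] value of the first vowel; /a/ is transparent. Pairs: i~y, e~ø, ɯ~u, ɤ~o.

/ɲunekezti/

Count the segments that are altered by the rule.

3

/e/ harmonizes with /u/ ([+round]) → [ø]
/e/ harmonizes with /u/ ([+round]) → [ø]
/i/ harmonizes with /u/ ([+round]) → [y]
3 segments change.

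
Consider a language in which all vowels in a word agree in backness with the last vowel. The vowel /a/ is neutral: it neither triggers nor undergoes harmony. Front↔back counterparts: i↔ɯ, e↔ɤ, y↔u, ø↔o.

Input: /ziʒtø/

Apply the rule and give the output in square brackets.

no segment meets the rule's conditions; no change.

[ziʒtø]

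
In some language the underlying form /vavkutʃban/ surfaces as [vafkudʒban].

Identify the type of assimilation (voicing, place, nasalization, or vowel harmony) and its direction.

voicing assimilation, regressive

/v/→[f] /tʃ/→[dʒ].
Each target copies a feature from the following segment, so the direction is regressive.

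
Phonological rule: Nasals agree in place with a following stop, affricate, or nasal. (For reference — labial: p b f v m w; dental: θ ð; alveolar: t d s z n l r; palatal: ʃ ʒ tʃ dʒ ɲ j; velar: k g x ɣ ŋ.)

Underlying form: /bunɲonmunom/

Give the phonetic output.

[buɲɲommunom]

/n/ before /ɲ/ (palatal) → [ɲ]
/n/ before /m/ (labial) → [m]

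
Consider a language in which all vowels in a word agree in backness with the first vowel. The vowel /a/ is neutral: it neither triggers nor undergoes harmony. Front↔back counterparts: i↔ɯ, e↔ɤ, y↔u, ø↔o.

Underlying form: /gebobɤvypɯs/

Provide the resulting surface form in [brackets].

/o/ harmonizes with /e/ ([-back]) → [ø]
/ɤ/ harmonizes with /e/ ([-back]) → [e]
/ɯ/ harmonizes with /e/ ([-back]) → [i]

[gebøbevypis]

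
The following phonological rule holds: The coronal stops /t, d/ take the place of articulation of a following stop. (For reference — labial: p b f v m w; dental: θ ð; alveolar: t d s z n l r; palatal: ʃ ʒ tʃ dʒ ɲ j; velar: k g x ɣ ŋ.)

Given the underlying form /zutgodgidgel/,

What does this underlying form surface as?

/t/ before /g/ (velar) → [k]
/d/ before /g/ (velar) → [g]
/d/ before /g/ (velar) → [g]

[zukgoggiggel]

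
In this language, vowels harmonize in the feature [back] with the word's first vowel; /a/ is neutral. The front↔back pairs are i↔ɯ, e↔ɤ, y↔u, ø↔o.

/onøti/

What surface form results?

/ø/ harmonizes with /o/ ([+back]) → [o]
/i/ harmonizes with /o/ ([+back]) → [ɯ]

[onotɯ]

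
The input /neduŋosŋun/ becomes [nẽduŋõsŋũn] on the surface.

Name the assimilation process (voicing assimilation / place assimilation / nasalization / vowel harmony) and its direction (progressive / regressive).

nasalization, progressive

/e/→[ẽ] /o/→[õ] /u/→[ũ].
Each target copies a feature from the preceding segment, so the direction is progressive.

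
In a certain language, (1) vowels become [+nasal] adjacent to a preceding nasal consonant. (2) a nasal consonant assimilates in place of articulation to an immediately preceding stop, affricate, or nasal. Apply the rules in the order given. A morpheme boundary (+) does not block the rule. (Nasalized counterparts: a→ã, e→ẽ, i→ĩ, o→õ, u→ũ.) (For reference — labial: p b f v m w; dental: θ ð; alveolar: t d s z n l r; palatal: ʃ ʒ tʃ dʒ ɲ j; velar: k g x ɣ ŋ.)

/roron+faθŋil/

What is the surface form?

[roron+faθŋĩl]

Rule 1: /i/ after nasal /ŋ/ → [ĩ]
After rule 1: roron+faθŋĩl
Rule 2: no segment meets the rule's conditions; no change.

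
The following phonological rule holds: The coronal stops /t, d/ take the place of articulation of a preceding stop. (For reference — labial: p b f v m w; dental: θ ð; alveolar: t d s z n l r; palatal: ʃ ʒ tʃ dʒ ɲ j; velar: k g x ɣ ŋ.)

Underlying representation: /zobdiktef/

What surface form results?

[zobbikkef]

/d/ after /b/ (labial) → [b]
/t/ after /k/ (velar) → [k]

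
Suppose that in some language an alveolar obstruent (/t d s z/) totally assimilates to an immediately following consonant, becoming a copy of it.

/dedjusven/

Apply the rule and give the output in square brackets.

/d/ before /j/ → [j] (total assimilation)
/s/ before /v/ → [v] (total assimilation)

[dejjuvven]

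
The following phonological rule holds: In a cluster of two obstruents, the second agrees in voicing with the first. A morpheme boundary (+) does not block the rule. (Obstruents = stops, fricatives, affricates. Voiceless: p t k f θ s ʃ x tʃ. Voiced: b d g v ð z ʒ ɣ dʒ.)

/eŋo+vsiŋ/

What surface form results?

/s/ after /v/ (voiced) → [z]

[eŋo+vziŋ]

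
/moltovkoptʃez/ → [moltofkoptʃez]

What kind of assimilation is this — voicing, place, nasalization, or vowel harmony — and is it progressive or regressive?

/v/→[f].
Each target copies a feature from the following segment, so the direction is regressive.

voicing assimilation, regressive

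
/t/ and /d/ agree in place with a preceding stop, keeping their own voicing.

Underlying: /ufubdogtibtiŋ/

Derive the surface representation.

[ufubbogkibpiŋ]

/d/ after /b/ (labial) → [b]
/t/ after /g/ (velar) → [k]
/t/ after /b/ (labial) → [p]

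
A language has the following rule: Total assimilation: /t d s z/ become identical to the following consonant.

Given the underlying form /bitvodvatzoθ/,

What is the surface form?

/t/ before /v/ → [v] (total assimilation)
/d/ before /v/ → [v] (total assimilation)
/t/ before /z/ → [z] (total assimilation)

[bivvovvazzoθ]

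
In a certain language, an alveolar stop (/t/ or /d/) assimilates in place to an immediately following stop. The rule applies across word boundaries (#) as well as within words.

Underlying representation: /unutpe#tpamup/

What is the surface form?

/t/ before /p/ (labial) → [p]
/t/ before /p/ (labial) → [p]

[unuppe#ppamup]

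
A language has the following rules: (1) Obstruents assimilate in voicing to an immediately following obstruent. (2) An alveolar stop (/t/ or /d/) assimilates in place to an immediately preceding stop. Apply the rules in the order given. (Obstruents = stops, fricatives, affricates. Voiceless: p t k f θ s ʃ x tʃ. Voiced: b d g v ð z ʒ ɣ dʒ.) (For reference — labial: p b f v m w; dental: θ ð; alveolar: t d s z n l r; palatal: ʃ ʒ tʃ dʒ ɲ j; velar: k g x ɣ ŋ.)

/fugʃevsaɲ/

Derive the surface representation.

Rule 1: /g/ before /ʃ/ (voiceless) → [k]
Rule 1: /v/ before /s/ (voiceless) → [f]
After rule 1: fukʃefsaɲ
Rule 2: no segment meets the rule's conditions; no change.

[fukʃefsaɲ]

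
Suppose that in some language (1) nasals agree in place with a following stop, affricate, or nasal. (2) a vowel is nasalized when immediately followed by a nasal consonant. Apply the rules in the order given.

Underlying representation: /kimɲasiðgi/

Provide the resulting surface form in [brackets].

Rule 1: /m/ before /ɲ/ (palatal) → [ɲ]
After rule 1: kiɲɲasiðgi
Rule 2: /i/ before nasal /ɲ/ → [ĩ]

[kĩɲɲasiðgi]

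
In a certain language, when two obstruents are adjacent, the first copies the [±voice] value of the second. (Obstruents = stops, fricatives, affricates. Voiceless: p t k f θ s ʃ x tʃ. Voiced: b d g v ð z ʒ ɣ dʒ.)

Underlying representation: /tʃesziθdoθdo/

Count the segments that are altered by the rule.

3

/s/ before /z/ (voiced) → [z]
/θ/ before /d/ (voiced) → [ð]
/θ/ before /d/ (voiced) → [ð]
3 segments change.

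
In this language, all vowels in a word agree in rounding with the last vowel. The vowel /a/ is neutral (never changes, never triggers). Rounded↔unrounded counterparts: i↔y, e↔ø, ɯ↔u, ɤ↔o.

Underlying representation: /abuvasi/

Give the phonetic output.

/u/ harmonizes with /i/ ([-round]) → [ɯ]

[abɯvasi]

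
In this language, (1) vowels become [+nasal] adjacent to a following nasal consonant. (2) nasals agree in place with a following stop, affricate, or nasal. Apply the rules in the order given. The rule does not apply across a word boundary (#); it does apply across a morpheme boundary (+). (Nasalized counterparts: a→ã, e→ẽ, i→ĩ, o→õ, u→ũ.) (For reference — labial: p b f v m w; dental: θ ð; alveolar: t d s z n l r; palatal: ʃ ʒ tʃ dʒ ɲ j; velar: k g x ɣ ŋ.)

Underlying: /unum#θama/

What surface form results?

Rule 1: /u/ before nasal /n/ → [ũ]
Rule 1: /u/ before nasal /m/ → [ũ]
Rule 1: /a/ before nasal /m/ → [ã]
After rule 1: ũnũm#θãma
Rule 2: no segment meets the rule's conditions; no change.

[ũnũm#θãma]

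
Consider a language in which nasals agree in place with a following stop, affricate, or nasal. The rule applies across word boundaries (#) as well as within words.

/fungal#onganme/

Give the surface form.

/n/ before /g/ (velar) → [ŋ]
/n/ before /g/ (velar) → [ŋ]
/n/ before /m/ (labial) → [m]

[fuŋgal#oŋgamme]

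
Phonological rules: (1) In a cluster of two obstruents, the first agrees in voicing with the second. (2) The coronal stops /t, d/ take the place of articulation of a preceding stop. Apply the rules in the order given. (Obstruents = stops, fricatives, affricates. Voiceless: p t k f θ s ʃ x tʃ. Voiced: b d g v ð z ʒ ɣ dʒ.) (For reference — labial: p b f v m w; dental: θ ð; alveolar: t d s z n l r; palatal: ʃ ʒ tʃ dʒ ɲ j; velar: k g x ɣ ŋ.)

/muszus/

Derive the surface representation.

[muzzus]

Rule 1: /s/ before /z/ (voiced) → [z]
After rule 1: muzzus
Rule 2: no segment meets the rule's conditions; no change.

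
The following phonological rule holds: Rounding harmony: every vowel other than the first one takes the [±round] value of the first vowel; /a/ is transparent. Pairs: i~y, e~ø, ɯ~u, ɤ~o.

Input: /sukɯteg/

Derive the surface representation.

[sukutøg]

/ɯ/ harmonizes with /u/ ([+round]) → [u]
/e/ harmonizes with /u/ ([+round]) → [ø]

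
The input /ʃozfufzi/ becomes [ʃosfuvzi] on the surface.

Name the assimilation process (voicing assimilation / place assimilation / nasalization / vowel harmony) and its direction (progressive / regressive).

voicing assimilation, regressive

/z/→[s] /f/→[v].
Each target copies a feature from the following segment, so the direction is regressive.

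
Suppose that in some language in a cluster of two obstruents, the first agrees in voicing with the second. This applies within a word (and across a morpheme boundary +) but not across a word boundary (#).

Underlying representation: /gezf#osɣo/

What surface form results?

/z/ before /f/ (voiceless) → [s]
/s/ before /ɣ/ (voiced) → [z]

[gesf#ozɣo]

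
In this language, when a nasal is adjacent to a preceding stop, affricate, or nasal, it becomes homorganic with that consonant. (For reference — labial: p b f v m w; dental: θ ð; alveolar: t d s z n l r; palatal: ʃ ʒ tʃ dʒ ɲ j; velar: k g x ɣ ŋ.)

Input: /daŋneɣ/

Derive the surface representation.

/n/ after /ŋ/ (velar) → [ŋ]

[daŋŋeɣ]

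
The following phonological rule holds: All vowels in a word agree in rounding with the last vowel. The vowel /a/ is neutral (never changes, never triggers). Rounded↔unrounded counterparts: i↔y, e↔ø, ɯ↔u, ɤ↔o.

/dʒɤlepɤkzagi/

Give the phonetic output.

[dʒɤlepɤkzagi]

no segment meets the rule's conditions; no change.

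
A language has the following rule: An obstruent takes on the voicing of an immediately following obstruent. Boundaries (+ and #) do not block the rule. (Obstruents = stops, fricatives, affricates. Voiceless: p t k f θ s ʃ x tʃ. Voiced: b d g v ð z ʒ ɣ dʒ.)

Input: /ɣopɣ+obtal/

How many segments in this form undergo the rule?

/p/ before /ɣ/ (voiced) → [b]
/b/ before /t/ (voiceless) → [p]
2 segments change.

2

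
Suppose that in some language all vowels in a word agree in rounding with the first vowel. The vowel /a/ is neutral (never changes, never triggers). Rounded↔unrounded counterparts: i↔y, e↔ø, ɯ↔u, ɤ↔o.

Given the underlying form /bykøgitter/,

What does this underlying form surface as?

/i/ harmonizes with /y/ ([+round]) → [y]
/e/ harmonizes with /y/ ([+round]) → [ø]

[bykøgyttør]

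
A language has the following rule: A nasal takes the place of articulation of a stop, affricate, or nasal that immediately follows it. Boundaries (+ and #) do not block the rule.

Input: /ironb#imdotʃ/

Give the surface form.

/n/ before /b/ (labial) → [m]
/m/ before /d/ (alveolar) → [n]

[iromb#indotʃ]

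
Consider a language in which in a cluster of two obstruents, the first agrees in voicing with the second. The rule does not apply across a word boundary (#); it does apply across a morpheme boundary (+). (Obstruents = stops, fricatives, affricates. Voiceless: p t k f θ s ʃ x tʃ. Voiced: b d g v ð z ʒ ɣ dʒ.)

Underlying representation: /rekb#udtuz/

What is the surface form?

/k/ before /b/ (voiced) → [g]
/d/ before /t/ (voiceless) → [t]

[regb#uttuz]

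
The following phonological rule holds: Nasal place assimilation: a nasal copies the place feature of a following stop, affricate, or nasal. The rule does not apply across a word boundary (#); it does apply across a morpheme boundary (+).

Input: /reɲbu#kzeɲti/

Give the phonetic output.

[rembu#kzenti]

/ɲ/ before /b/ (labial) → [m]
/ɲ/ before /t/ (alveolar) → [n]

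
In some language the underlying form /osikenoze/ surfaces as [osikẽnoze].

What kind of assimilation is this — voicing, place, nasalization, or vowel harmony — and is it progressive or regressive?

/e/→[ẽ].
Each target copies a feature from the following segment, so the direction is regressive.

nasalization, regressive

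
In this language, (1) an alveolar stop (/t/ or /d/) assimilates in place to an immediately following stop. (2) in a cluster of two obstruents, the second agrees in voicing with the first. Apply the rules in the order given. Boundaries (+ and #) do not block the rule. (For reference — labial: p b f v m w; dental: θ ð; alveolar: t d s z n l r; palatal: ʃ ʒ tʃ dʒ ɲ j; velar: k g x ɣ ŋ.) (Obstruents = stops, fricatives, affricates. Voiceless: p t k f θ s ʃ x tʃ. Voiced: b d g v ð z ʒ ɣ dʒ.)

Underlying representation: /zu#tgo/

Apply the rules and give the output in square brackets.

[zu#kko]

Rule 1: /t/ before /g/ (velar) → [k]
After rule 1: zu#kgo
Rule 2: /g/ after /k/ (voiceless) → [k]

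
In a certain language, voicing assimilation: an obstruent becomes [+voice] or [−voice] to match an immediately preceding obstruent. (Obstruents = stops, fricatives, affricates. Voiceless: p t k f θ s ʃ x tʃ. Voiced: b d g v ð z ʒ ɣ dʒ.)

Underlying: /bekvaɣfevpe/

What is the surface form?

/v/ after /k/ (voiceless) → [f]
/f/ after /ɣ/ (voiced) → [v]
/p/ after /v/ (voiced) → [b]

[bekfaɣvevbe]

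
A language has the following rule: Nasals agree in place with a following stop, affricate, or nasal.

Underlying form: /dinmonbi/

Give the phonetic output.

/n/ before /m/ (labial) → [m]
/n/ before /b/ (labial) → [m]

[dimmombi]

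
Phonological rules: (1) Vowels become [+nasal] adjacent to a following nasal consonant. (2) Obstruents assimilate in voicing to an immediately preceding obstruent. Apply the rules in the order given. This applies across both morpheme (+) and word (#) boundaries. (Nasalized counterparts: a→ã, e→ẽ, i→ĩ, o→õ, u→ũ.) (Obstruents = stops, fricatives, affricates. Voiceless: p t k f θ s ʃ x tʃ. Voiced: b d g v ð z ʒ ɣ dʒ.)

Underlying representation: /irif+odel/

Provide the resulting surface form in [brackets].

Rule 1: no segment meets the rule's conditions; no change.
After rule 1: irif+odel
Rule 2: no segment meets the rule's conditions; no change.

[irif+odel]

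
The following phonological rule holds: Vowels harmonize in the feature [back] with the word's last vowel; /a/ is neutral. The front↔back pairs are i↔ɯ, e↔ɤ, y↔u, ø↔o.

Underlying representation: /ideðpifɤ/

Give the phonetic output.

[ɯdɤðpɯfɤ]

/i/ harmonizes with /ɤ/ ([+back]) → [ɯ]
/e/ harmonizes with /ɤ/ ([+back]) → [ɤ]
/i/ harmonizes with /ɤ/ ([+back]) → [ɯ]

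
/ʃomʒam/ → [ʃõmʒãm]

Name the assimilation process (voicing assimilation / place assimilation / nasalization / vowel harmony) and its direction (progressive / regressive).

/o/→[õ] /a/→[ã].
Each target copies a feature from the following segment, so the direction is regressive.

nasalization, regressive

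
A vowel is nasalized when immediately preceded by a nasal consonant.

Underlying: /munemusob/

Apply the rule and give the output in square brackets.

/u/ after nasal /m/ → [ũ]
/e/ after nasal /n/ → [ẽ]
/u/ after nasal /m/ → [ũ]

[mũnẽmũsob]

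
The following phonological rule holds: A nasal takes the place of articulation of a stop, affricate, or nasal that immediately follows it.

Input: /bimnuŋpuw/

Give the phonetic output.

/m/ before /n/ (alveolar) → [n]
/ŋ/ before /p/ (labial) → [m]

[binnumpuw]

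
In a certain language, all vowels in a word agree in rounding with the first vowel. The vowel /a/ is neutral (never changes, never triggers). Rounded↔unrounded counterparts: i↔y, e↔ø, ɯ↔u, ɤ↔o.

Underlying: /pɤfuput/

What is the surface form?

/u/ harmonizes with /ɤ/ ([-round]) → [ɯ]
/u/ harmonizes with /ɤ/ ([-round]) → [ɯ]

[pɤfɯpɯt]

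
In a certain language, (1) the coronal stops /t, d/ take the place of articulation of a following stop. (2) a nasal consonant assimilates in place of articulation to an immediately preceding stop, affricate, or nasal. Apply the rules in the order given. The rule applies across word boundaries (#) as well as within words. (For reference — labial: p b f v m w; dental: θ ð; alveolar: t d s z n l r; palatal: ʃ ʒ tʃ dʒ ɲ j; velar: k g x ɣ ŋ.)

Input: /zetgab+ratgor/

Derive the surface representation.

Rule 1: /t/ before /g/ (velar) → [k]
Rule 1: /t/ before /g/ (velar) → [k]
After rule 1: zekgab+rakgor
Rule 2: no segment meets the rule's conditions; no change.

[zekgab+rakgor]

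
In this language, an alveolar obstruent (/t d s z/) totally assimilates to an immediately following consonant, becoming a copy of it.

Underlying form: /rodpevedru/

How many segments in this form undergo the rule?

2

/d/ before /p/ → [p] (total assimilation)
/d/ before /r/ → [r] (total assimilation)
2 segments change.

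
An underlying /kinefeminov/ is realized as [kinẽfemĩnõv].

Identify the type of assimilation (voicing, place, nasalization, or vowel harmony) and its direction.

nasalization, progressive

/e/→[ẽ] /i/→[ĩ] /o/→[õ].
Each target copies a feature from the preceding segment, so the direction is progressive.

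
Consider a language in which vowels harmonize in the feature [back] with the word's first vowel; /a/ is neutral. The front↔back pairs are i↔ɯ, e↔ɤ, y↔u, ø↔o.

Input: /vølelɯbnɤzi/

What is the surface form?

[vølelibnezi]

/ɯ/ harmonizes with /ø/ ([-back]) → [i]
/ɤ/ harmonizes with /ø/ ([-back]) → [e]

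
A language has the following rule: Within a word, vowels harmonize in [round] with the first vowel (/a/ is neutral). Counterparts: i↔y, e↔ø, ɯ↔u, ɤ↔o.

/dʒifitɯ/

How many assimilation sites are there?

No segment meets the rule's conditions.

0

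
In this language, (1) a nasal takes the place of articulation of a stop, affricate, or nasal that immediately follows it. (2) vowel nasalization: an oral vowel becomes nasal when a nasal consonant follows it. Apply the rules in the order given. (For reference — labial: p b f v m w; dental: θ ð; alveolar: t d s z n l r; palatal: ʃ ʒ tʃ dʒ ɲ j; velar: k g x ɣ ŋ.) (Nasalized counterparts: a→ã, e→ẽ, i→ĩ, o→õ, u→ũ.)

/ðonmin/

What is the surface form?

[ðõmmĩn]

Rule 1: /n/ before /m/ (labial) → [m]
After rule 1: ðommin
Rule 2: /o/ before nasal /m/ → [õ]
Rule 2: /i/ before nasal /n/ → [ĩ]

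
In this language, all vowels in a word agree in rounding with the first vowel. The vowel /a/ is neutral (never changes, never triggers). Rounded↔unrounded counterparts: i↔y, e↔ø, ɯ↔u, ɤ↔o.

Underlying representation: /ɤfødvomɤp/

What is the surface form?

/ø/ harmonizes with /ɤ/ ([-round]) → [e]
/o/ harmonizes with /ɤ/ ([-round]) → [ɤ]

[ɤfedvɤmɤp]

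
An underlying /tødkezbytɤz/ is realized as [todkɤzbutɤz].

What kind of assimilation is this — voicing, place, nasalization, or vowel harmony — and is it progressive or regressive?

/ø/→[o] /e/→[ɤ] /y/→[u].
Vowels agree with the last vowel, so the harmony is regressive.

vowel harmony, regressive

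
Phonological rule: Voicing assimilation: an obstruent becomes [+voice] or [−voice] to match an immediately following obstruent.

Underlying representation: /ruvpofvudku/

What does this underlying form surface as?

/v/ before /p/ (voiceless) → [f]
/f/ before /v/ (voiced) → [v]
/d/ before /k/ (voiceless) → [t]

[rufpovvutku]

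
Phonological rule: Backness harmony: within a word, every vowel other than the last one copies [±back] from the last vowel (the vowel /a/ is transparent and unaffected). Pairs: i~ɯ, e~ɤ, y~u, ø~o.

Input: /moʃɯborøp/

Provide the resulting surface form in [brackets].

/o/ harmonizes with /ø/ ([-back]) → [ø]
/ɯ/ harmonizes with /ø/ ([-back]) → [i]
/o/ harmonizes with /ø/ ([-back]) → [ø]

[møʃibørøp]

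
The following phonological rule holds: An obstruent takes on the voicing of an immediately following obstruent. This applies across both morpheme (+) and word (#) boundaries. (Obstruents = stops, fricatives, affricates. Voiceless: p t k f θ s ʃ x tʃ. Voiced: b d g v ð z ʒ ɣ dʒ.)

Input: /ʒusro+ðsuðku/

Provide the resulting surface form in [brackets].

/ð/ before /s/ (voiceless) → [θ]
/ð/ before /k/ (voiceless) → [θ]

[ʒusro+θsuθku]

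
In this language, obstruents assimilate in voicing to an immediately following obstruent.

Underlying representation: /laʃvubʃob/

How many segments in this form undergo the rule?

2

/ʃ/ before /v/ (voiced) → [ʒ]
/b/ before /ʃ/ (voiceless) → [p]
2 segments change.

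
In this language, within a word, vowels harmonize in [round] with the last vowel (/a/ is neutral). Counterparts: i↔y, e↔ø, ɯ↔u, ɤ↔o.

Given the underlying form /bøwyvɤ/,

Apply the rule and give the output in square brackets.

/ø/ harmonizes with /ɤ/ ([-round]) → [e]
/y/ harmonizes with /ɤ/ ([-round]) → [i]

[bewivɤ]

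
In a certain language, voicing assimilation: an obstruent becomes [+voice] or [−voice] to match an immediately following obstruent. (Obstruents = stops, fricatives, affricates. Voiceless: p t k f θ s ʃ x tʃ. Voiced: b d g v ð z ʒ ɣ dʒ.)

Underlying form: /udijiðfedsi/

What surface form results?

[udijiθfetsi]

/ð/ before /f/ (voiceless) → [θ]
/d/ before /s/ (voiceless) → [t]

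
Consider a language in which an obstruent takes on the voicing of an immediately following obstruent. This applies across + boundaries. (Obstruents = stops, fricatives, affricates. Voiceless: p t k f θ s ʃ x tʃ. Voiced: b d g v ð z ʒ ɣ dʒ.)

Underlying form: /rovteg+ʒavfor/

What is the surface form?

[rofteg+ʒaffor]

/v/ before /t/ (voiceless) → [f]
/v/ before /f/ (voiceless) → [f]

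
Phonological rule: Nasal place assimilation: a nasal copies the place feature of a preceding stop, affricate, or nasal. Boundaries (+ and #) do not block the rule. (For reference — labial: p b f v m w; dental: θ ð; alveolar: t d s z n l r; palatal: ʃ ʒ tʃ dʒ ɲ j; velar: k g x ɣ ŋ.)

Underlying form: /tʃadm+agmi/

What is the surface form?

/m/ after /d/ (alveolar) → [n]
/m/ after /g/ (velar) → [ŋ]

[tʃadn+agŋi]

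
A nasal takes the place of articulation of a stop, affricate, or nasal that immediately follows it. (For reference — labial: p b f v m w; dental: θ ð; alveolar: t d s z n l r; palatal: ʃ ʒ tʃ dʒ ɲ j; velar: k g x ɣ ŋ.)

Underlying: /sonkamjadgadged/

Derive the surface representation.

/n/ before /k/ (velar) → [ŋ]

[soŋkamjadgadged]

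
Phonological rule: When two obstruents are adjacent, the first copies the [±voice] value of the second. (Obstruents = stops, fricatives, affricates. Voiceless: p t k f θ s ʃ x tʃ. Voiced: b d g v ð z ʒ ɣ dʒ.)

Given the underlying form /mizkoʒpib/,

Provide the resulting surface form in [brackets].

[miskoʃpib]

/z/ before /k/ (voiceless) → [s]
/ʒ/ before /p/ (voiceless) → [ʃ]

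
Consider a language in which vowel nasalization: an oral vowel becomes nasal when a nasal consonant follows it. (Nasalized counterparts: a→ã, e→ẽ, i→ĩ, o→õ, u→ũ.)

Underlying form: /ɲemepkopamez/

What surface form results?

/e/ before nasal /m/ → [ẽ]
/a/ before nasal /m/ → [ã]

[ɲẽmepkopãmez]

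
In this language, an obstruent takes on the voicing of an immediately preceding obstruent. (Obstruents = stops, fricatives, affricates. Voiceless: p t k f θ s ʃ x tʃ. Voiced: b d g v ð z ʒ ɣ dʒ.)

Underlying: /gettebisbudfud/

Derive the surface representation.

[gettebispudvud]

/b/ after /s/ (voiceless) → [p]
/f/ after /d/ (voiced) → [v]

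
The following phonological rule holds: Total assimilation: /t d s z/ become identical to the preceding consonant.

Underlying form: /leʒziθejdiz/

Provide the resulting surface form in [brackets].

[leʒʒiθejjiz]

/z/ after /ʒ/ → [ʒ] (total assimilation)
/d/ after /j/ → [j] (total assimilation)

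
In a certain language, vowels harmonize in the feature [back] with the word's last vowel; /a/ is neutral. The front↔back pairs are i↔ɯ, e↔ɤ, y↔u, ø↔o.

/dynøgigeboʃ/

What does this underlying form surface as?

/y/ harmonizes with /o/ ([+back]) → [u]
/ø/ harmonizes with /o/ ([+back]) → [o]
/i/ harmonizes with /o/ ([+back]) → [ɯ]
/e/ harmonizes with /o/ ([+back]) → [ɤ]

[dunogɯgɤboʃ]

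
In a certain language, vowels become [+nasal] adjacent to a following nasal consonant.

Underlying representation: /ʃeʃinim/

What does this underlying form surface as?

/i/ before nasal /n/ → [ĩ]
/i/ before nasal /m/ → [ĩ]

[ʃeʃĩnĩm]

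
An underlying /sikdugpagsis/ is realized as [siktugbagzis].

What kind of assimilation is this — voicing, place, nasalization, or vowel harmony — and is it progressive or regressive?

voicing assimilation, progressive

/d/→[t] /p/→[b] /s/→[z].
Each target copies a feature from the preceding segment, so the direction is progressive.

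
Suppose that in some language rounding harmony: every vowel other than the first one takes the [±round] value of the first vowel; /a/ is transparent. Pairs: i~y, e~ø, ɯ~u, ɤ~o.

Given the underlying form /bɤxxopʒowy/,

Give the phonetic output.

[bɤxxɤpʒɤwi]

/o/ harmonizes with /ɤ/ ([-round]) → [ɤ]
/o/ harmonizes with /ɤ/ ([-round]) → [ɤ]
/y/ harmonizes with /ɤ/ ([-round]) → [i]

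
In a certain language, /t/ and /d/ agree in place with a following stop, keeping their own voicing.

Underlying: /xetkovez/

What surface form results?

/t/ before /k/ (velar) → [k]

[xekkovez]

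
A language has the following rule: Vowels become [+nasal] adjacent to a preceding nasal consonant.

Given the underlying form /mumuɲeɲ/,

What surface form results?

/u/ after nasal /m/ → [ũ]
/u/ after nasal /m/ → [ũ]
/e/ after nasal /ɲ/ → [ẽ]

[mũmũɲẽɲ]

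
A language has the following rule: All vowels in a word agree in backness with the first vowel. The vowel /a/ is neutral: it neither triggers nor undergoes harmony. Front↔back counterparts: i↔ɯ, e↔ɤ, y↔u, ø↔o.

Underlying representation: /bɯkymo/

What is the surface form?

[bɯkumo]

/y/ harmonizes with /ɯ/ ([+back]) → [u]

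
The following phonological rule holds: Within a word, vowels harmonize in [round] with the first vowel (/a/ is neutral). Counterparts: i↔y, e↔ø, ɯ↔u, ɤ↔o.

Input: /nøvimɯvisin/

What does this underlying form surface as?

/i/ harmonizes with /ø/ ([+round]) → [y]
/ɯ/ harmonizes with /ø/ ([+round]) → [u]
/i/ harmonizes with /ø/ ([+round]) → [y]
/i/ harmonizes with /ø/ ([+round]) → [y]

[nøvymuvysyn]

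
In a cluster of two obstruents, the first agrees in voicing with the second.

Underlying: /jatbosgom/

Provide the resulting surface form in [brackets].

[jadbozgom]

/t/ before /b/ (voiced) → [d]
/s/ before /g/ (voiced) → [z]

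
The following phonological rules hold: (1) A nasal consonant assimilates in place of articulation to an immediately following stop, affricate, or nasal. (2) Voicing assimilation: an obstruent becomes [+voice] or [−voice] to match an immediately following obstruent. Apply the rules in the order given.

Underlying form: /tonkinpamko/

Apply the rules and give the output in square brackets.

[toŋkimpaŋko]

Rule 1: /n/ before /k/ (velar) → [ŋ]
Rule 1: /n/ before /p/ (labial) → [m]
Rule 1: /m/ before /k/ (velar) → [ŋ]
After rule 1: toŋkimpaŋko
Rule 2: no segment meets the rule's conditions; no change.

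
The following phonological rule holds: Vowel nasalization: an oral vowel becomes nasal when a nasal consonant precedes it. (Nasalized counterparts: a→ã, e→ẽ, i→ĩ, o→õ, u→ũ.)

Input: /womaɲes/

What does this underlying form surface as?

[womãɲẽs]

/a/ after nasal /m/ → [ã]
/e/ after nasal /ɲ/ → [ẽ]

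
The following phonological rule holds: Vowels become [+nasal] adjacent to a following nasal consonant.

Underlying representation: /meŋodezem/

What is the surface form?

[mẽŋodezẽm]

/e/ before nasal /ŋ/ → [ẽ]
/e/ before nasal /m/ → [ẽ]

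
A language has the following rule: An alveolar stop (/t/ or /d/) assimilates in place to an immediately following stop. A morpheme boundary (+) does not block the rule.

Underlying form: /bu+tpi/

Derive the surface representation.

[bu+ppi]

/t/ before /p/ (labial) → [p]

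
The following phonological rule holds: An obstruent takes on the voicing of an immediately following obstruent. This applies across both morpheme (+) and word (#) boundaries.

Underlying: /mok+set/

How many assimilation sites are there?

No segment meets the rule's conditions.

0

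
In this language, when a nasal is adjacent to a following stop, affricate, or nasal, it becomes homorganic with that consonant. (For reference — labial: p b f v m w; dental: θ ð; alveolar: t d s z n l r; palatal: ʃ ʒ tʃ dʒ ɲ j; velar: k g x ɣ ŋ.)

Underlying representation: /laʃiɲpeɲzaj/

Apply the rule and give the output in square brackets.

[laʃimpeɲzaj]

/ɲ/ before /p/ (labial) → [m]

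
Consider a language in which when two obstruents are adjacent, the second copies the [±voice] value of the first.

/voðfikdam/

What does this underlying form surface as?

[voðviktam]

/f/ after /ð/ (voiced) → [v]
/d/ after /k/ (voiceless) → [t]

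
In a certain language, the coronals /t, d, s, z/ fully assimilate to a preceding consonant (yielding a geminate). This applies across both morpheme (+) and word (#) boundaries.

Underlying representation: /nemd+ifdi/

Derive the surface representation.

[nemm+iffi]

/d/ after /m/ → [m] (total assimilation)
/d/ after /f/ → [f] (total assimilation)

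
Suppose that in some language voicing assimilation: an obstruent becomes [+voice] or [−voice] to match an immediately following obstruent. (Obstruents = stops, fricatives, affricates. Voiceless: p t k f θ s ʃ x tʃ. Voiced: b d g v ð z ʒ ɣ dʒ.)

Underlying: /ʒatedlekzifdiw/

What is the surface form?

[ʒatedlegzivdiw]

/k/ before /z/ (voiced) → [g]
/f/ before /d/ (voiced) → [v]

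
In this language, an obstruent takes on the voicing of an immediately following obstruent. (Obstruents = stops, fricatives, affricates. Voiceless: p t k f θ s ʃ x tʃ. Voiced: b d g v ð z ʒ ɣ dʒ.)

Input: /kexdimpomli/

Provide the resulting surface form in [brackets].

/x/ before /d/ (voiced) → [ɣ]

[keɣdimpomli]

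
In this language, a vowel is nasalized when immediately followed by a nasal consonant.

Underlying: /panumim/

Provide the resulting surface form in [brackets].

/a/ before nasal /n/ → [ã]
/u/ before nasal /m/ → [ũ]
/i/ before nasal /m/ → [ĩ]

[pãnũmĩm]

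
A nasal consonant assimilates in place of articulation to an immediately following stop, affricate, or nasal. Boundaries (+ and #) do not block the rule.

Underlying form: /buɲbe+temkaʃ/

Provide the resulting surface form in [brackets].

/ɲ/ before /b/ (labial) → [m]
/m/ before /k/ (velar) → [ŋ]

[bumbe+teŋkaʃ]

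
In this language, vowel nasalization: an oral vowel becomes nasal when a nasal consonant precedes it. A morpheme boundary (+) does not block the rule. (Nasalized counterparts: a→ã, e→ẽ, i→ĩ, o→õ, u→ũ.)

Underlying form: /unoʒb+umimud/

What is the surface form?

[unõʒb+umĩmũd]

/o/ after nasal /n/ → [õ]
/i/ after nasal /m/ → [ĩ]
/u/ after nasal /m/ → [ũ]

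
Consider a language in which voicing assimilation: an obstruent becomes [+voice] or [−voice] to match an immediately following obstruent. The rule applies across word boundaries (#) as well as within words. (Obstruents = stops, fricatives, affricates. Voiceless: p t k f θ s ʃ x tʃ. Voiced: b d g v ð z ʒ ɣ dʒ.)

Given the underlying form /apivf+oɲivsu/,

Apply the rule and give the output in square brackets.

/v/ before /f/ (voiceless) → [f]
/v/ before /s/ (voiceless) → [f]

[apiff+oɲifsu]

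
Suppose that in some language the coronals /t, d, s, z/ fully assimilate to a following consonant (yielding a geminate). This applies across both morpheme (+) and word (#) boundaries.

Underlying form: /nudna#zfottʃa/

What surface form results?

[nunna#ffotʃtʃa]

/d/ before /n/ → [n] (total assimilation)
/z/ before /f/ → [f] (total assimilation)
/t/ before /tʃ/ → [tʃ] (total assimilation)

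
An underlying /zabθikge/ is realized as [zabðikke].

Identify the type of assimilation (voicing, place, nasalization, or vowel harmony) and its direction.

voicing assimilation, progressive

/θ/→[ð] /g/→[k].
Each target copies a feature from the preceding segment, so the direction is progressive.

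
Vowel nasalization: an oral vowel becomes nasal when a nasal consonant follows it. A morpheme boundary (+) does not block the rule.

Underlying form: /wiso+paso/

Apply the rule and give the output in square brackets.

no segment meets the rule's conditions; no change.

[wiso+paso]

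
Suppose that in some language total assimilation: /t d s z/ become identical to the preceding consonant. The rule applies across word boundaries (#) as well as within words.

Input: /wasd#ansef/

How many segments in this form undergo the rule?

/d/ after /s/ → [s] (total assimilation)
/s/ after /n/ → [n] (total assimilation)
2 segments change.

2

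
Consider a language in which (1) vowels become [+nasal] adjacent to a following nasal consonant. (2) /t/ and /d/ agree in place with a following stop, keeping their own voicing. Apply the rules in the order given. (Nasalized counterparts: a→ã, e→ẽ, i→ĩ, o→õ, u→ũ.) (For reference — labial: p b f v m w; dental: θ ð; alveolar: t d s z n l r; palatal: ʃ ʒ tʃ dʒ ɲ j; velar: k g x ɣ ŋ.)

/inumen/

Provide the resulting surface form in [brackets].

[ĩnũmẽn]

Rule 1: /i/ before nasal /n/ → [ĩ]
Rule 1: /u/ before nasal /m/ → [ũ]
Rule 1: /e/ before nasal /n/ → [ẽ]
After rule 1: ĩnũmẽn
Rule 2: no segment meets the rule's conditions; no change.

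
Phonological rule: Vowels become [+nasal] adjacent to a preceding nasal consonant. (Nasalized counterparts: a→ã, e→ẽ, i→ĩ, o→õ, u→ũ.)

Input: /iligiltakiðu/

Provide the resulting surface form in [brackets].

[iligiltakiðu]

no segment meets the rule's conditions; no change.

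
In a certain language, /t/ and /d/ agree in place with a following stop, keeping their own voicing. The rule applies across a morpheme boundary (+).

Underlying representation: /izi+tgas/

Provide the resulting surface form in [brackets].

[izi+kgas]

/t/ before /g/ (velar) → [k]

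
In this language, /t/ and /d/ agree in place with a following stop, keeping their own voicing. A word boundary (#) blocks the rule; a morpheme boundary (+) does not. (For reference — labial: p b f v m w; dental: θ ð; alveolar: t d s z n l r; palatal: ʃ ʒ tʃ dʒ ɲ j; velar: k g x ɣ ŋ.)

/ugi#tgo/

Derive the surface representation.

[ugi#kgo]

/t/ before /g/ (velar) → [k]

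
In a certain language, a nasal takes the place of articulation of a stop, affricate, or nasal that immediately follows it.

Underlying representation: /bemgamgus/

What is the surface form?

[beŋgaŋgus]

/m/ before /g/ (velar) → [ŋ]
/m/ before /g/ (velar) → [ŋ]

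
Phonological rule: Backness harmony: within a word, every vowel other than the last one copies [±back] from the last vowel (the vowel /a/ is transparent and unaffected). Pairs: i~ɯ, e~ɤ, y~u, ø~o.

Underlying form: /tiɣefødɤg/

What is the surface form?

[tɯɣɤfodɤg]

/i/ harmonizes with /ɤ/ ([+back]) → [ɯ]
/e/ harmonizes with /ɤ/ ([+back]) → [ɤ]
/ø/ harmonizes with /ɤ/ ([+back]) → [o]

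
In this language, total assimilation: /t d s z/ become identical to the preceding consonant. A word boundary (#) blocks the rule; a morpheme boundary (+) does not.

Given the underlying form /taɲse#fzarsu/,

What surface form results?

/s/ after /ɲ/ → [ɲ] (total assimilation)
/z/ after /f/ → [f] (total assimilation)
/s/ after /r/ → [r] (total assimilation)

[taɲɲe#ffarru]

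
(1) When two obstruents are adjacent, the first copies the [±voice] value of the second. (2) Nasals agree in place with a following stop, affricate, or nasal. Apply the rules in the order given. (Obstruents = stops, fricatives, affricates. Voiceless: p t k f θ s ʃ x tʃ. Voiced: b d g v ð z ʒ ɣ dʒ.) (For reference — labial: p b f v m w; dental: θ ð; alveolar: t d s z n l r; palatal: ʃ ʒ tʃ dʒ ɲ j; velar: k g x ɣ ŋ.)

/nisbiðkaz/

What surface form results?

Rule 1: /s/ before /b/ (voiced) → [z]
Rule 1: /ð/ before /k/ (voiceless) → [θ]
After rule 1: nizbiθkaz
Rule 2: no segment meets the rule's conditions; no change.

[nizbiθkaz]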